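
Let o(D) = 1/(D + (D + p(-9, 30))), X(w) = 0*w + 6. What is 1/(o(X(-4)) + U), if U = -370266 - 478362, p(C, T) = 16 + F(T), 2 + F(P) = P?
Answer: -56/47523167 ≈ -1.1784e-6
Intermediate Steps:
X(w) = 6 (X(w) = 0 + 6 = 6)
F(P) = -2 + P
p(C, T) = 14 + T (p(C, T) = 16 + (-2 + T) = 14 + T)
U = -848628
o(D) = 1/(44 + 2*D) (o(D) = 1/(D + (D + (14 + 30))) = 1/(D + (D + 44)) = 1/(D + (44 + D)) = 1/(44 + 2*D))
1/(o(X(-4)) + U) = 1/(1/(2*(22 + 6)) - 848628) = 1/((1/2)/28 - 848628) = 1/((1/2)*(1/28) - 848628) = 1/(1/56 - 848628) = 1/(-47523167/56) = -56/47523167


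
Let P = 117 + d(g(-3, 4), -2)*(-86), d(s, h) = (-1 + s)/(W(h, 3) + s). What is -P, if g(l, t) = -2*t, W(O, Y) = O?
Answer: -198/5 ≈ -39.600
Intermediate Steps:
d(s, h) = (-1 + s)/(h + s)
P = 198/5 (P = 117 + ((-1 - 2*4)/(-2 - 2*4))*(-86) = 117 + ((-1 - 8)/(-2 - 8))*(-86) = 117 + (-9/(-10))*(-86) = 117 - 1/10*(-9)*(-86) = 117 + (9/10)*(-86) = 117 - 387/5 = 198/5 ≈ 39.600)
-P = -1*198/5 = -198/5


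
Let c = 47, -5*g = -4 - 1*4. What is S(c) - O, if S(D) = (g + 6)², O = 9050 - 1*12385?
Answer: 84819/25 ≈ 3392.8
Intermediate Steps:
O = -3335 (O = 9050 - 12385 = -3335)
g = 8/5 (g = -(-4 - 1*4)/5 = -(-4 - 4)/5 = -⅕*(-8) = 8/5 ≈ 1.6000)
S(D) = 1444/25 (S(D) = (8/5 + 6)² = (38/5)² = 1444/25)
S(c) - O = 1444/25 - 1*(-3335) = 1444/25 + 3335 = 84819/25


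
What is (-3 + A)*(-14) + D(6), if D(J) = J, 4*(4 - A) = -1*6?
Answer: -29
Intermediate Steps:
A = 11/2 (A = 4 - (-1)*6/4 = 4 - 1/4*(-6) = 4 + 3/2 = 11/2 ≈ 5.5000)
(-3 + A)*(-14) + D(6) = (-3 + 11/2)*(-14) + 6 = (5/2)*(-14) + 6 = -35 + 6 = -29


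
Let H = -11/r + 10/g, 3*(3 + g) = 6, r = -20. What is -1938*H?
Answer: 183141/10 ≈ 18314.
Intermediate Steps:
g = -1 (g = -3 + (1/3)*6 = -3 + 2 = -1)
H = -189/20 (H = -11/(-20) + 10/(-1) = -11*(-1/20) + 10*(-1) = 11/20 - 10 = -189/20 ≈ -9.4500)
-1938*H = -1938*(-189/20) = 183141/10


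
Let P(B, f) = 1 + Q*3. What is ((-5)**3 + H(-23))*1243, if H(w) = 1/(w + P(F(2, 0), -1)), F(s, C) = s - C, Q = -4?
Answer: -5283993/34 ≈ -1.5541e+5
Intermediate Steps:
P(B, f) = -11 (P(B, f) = 1 - 4*3 = 1 - 12 = -11)
H(w) = 1/(-11 + w) (H(w) = 1/(w - 11) = 1/(-11 + w))
((-5)**3 + H(-23))*1243 = ((-5)**3 + 1/(-11 - 23))*1243 = (-125 + 1/(-34))*1243 = (-125 - 1/34)*1243 = -4251/34*1243 = -5283993/34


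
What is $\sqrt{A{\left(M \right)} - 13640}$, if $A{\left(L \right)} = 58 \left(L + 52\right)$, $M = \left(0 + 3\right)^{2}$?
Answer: $i \sqrt{10102} \approx 100.51 i$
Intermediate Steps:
$M = 9$ ($M = 3^{2} = 9$)
$A{\left(L \right)} = 3016 + 58 L$ ($A{\left(L \right)} = 58 \left(52 + L\right) = 3016 + 58 L$)
$\sqrt{A{\left(M \right)} - 13640} = \sqrt{\left(3016 + 58 \cdot 9\right) - 13640} = \sqrt{\left(3016 + 522\right) - 13640} = \sqrt{3538 - 13640} = \sqrt{-10102} = i \sqrt{10102}$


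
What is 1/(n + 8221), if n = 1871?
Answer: 1/10092 ≈ 9.9088e-5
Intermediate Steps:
1/(n + 8221) = 1/(1871 + 8221) = 1/10092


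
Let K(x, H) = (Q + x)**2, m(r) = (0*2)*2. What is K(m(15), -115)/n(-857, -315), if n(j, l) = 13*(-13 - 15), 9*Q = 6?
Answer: -1/819 ≈ -0.0012210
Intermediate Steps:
Q = 2/3 (Q = (1/9)*6 = 2/3 ≈ 0.66667)
m(r) = 0 (m(r) = 0*2 = 0)
n(j, l) = -364 (n(j, l) = 13*(-28) = -364)
K(x, H) = (2/3 + x)**2
K(m(15), -115)/n(-857, -315) = ((2 + 3*0)**2/9)/(-364) = ((2 + 0)**2/9)*(-1/364) = ((1/9)*2**2)*(-1/364) = ((1/9)*4)*(-1/364) = (4/9)*(-1/364) = -1/819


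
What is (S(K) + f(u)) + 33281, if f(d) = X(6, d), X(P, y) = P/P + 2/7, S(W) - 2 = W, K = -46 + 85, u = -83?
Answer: 233263/7 ≈ 33323.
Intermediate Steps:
K = 39
S(W) = 2 + W
X(P, y) = 9/7 (X(P, y) = 1 + 2*(⅐) = 1 + 2/7 = 9/7)
f(d) = 9/7
(S(K) + f(u)) + 33281 = ((2 + 39) + 9/7) + 33281 = (41 + 9/7) + 33281 = 296/7 + 33281 = 233263/7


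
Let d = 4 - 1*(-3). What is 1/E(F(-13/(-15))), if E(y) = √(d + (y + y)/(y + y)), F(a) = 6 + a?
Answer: √2/4 ≈ 0.35355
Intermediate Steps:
d = 7 (d = 4 + 3 = 7)
E(y) = 2*√2 (E(y) = √(7 + (y + y)/(y + y)) = √(7 + (2*y)/((2*y))) = √(7 + (2*y)*(1/(2*y))) = √(7 + 1) = √8 = 2*√2)
1/E(F(-13/(-15))) = 1/(2*√2) = √2/4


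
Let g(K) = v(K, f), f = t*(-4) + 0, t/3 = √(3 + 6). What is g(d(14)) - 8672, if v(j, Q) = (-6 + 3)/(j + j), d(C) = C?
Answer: -242819/28 ≈ -8672.1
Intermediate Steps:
t = 9 (t = 3*√(3 + 6) = 3*√9 = 3*3 = 9)
f = -36 (f = 9*(-4) + 0 = -36 + 0 = -36)
v(j, Q) = -3/(2*j) (v(j, Q) = -3*1/(2*j) = -3/(2*j))
g(K) = -3/(2*K)
g(d(14)) - 8672 = -3/2/14 - 8672 = -3/2*1/14 - 8672 = -3/28 - 8672 = -242819/28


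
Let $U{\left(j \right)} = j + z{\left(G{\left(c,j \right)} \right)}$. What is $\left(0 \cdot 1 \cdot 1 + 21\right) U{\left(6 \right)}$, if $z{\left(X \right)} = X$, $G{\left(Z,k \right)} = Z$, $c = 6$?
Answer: $252$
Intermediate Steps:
$U{\left(j \right)} = 6 + j$ ($U{\left(j \right)} = j + 6 = 6 + j$)
$\left(0 \cdot 1 \cdot 1 + 21\right) U{\left(6 \right)} = \left(0 \cdot 1 \cdot 1 + 21\right) \left(6 + 6\right) = \left(0 \cdot 1 + 21\right) 12 = \left(0 + 21\right) 12 = 21 \cdot 12 = 252$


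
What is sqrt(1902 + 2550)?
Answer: 2*sqrt(1113) ≈ 66.723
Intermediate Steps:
sqrt(1902 + 2550) = sqrt(4452) = 2*sqrt(1113)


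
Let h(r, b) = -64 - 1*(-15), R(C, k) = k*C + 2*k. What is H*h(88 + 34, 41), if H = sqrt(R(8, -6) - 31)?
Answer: -49*I*sqrt(91) ≈ -467.43*I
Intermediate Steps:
R(C, k) = 2*k + C*k (R(C, k) = C*k + 2*k = 2*k + C*k)
h(r, b) = -49 (h(r, b) = -64 + 15 = -49)
H = I*sqrt(91) (H = sqrt(-6*(2 + 8) - 31) = sqrt(-6*10 - 31) = sqrt(-60 - 31) = sqrt(-91) = I*sqrt(91) ≈ 9.5394*I)
H*h(88 + 34, 41) = (I*sqrt(91))*(-49) = -49*I*sqrt(91)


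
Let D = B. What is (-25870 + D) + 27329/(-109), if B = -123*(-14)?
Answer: -2659461/109 ≈ -24399.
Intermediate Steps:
B = 1722
D = 1722
(-25870 + D) + 27329/(-109) = (-25870 + 1722) + 27329/(-109) = -24148 + 27329*(-1/109) = -24148 - 27329/109 = -2659461/109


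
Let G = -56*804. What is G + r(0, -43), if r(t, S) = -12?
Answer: -45036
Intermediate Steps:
G = -45024
G + r(0, -43) = -45024 - 12 = -45036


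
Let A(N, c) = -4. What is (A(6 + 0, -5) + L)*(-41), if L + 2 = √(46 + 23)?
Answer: 246 - 41*√69 ≈ -94.572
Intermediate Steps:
L = -2 + √69 (L = -2 + √(46 + 23) = -2 + √69 ≈ 6.3066)
(A(6 + 0, -5) + L)*(-41) = (-4 + (-2 + √69))*(-41) = (-6 + √69)*(-41) = 246 - 41*√69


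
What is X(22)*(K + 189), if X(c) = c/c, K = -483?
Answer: -294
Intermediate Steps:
X(c) = 1
X(22)*(K + 189) = 1*(-483 + 189) = 1*(-294) = -294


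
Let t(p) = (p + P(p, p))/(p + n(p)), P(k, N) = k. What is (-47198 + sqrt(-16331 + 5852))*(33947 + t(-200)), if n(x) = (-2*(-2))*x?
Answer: -8011246926/5 + 169737*I*sqrt(10479)/5 ≈ -1.6022e+9 + 3.4751e+6*I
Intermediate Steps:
n(x) = 4*x
t(p) = 2/5 (t(p) = (p + p)/(p + 4*p) = (2*p)/((5*p)) = (2*p)*(1/(5*p)) = 2/5)
(-47198 + sqrt(-16331 + 5852))*(33947 + t(-200)) = (-47198 + sqrt(-16331 + 5852))*(33947 + 2/5) = (-47198 + sqrt(-10479))*(169737/5) = (-47198 + I*sqrt(10479))*(169737/5) = -8011246926/5 + 169737*I*sqrt(10479)/5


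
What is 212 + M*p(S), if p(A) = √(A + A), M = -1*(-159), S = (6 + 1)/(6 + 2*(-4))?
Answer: 212 + 159*I*√7 ≈ 212.0 + 420.67*I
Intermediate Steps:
S = -7/2 (S = 7/(6 - 8) = 7/(-2) = 7*(-½) = -7/2 ≈ -3.5000)
M = 159
p(A) = √2*√A (p(A) = √(2*A) = √2*√A)
212 + M*p(S) = 212 + 159*(√2*√(-7/2)) = 212 + 159*(√2*(I*√14/2)) = 212 + 159*(I*√7) = 212 + 159*I*√7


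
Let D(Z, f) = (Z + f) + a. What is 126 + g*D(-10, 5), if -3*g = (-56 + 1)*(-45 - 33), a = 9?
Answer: -5594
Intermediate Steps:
D(Z, f) = 9 + Z + f (D(Z, f) = (Z + f) + 9 = 9 + Z + f)
g = -1430 (g = -(-56 + 1)*(-45 - 33)/3 = -(-55)*(-78)/3 = -⅓*4290 = -1430)
126 + g*D(-10, 5) = 126 - 1430*(9 - 10 + 5) = 126 - 1430*4 = 126 - 5720 = -5594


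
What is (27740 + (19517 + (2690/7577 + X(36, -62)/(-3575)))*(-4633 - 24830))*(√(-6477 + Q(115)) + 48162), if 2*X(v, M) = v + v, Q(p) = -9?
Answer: -750161203122971415918/27087775 - 15575790106784839*I*√6486/27087775 ≈ -2.7694e+13 - 4.6309e+10*I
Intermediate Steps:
X(v, M) = v (X(v, M) = (v + v)/2 = (2*v)/2 = v)
(27740 + (19517 + (2690/7577 + X(36, -62)/(-3575)))*(-4633 - 24830))*(√(-6477 + Q(115)) + 48162) = (27740 + (19517 + (2690/7577 + 36/(-3575)))*(-4633 - 24830))*(√(-6477 - 9) + 48162) = (27740 + (19517 + (2690*(1/7577) + 36*(-1/3575)))*(-29463))*(√(-6486) + 48162) = (27740 + (19517 + (2690/7577 - 36/3575))*(-29463))*(I*√6486 + 48162) = (27740 + (19517 + 9343978/27087775)*(-29463))*(48162 + I*√6486) = (27740 + (528681448653/27087775)*(-29463))*(48162 + I*√6486) = (27740 - 15576541521663339/27087775)*(48162 + I*√6486) = -15575790106784839*(48162 + I*√6486)/27087775 = -750161203122971415918/27087775 - 15575790106784839*I*√6486/27087775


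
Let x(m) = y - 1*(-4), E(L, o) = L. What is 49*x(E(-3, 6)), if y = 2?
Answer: 294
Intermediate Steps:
x(m) = 6 (x(m) = 2 - 1*(-4) = 2 + 4 = 6)
49*x(E(-3, 6)) = 49*6 = 294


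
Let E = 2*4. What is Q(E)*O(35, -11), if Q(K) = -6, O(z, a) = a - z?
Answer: 276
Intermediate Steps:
E = 8
Q(E)*O(35, -11) = -6*(-11 - 1*35) = -6*(-11 - 35) = -6*(-46) = 276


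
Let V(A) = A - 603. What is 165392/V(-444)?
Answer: -165392/1047 ≈ -157.97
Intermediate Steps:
V(A) = -603 + A
165392/V(-444) = 165392/(-603 - 444) = 165392/(-1047) = 165392*(-1/1047) = -165392/1047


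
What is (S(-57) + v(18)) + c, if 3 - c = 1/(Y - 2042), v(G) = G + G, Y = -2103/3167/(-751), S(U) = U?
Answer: -87418678981/4856725411 ≈ -18.000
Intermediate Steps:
Y = 2103/2378417 (Y = -2103*1/3167*(-1/751) = -2103/3167*(-1/751) = 2103/2378417 ≈ 0.00088420)
v(G) = 2*G
c = 14572554650/4856725411 (c = 3 - 1/(2103/2378417 - 2042) = 3 - 1/(-4856725411/2378417) = 3 - 1*(-2378417/4856725411) = 3 + 2378417/4856725411 = 14572554650/4856725411 ≈ 3.0005)
(S(-57) + v(18)) + c = (-57 + 2*18) + 14572554650/4856725411 = (-57 + 36) + 14572554650/4856725411 = -21 + 14572554650/4856725411 = -87418678981/4856725411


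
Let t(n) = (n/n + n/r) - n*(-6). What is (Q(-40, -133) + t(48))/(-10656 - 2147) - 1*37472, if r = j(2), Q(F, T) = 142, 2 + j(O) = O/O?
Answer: -479754399/12803 ≈ -37472.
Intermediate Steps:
j(O) = -1 (j(O) = -2 + O/O = -2 + 1 = -1)
r = -1
t(n) = 1 + 5*n (t(n) = (n/n + n/(-1)) - n*(-6) = (1 + n*(-1)) - (-6)*n = (1 - n) + 6*n = 1 + 5*n)
(Q(-40, -133) + t(48))/(-10656 - 2147) - 1*37472 = (142 + (1 + 5*48))/(-10656 - 2147) - 1*37472 = (142 + (1 + 240))/(-12803) - 37472 = (142 + 241)*(-1/12803) - 37472 = 383*(-1/12803) - 37472 = -383/12803 - 37472 = -479754399/12803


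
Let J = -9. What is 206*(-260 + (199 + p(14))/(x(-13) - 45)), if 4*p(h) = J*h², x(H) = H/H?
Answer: -52427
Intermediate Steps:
x(H) = 1
p(h) = -9*h²/4 (p(h) = (-9*h²)/4 = -9*h²/4)
206*(-260 + (199 + p(14))/(x(-13) - 45)) = 206*(-260 + (199 - 9/4*14²)/(1 - 45)) = 206*(-260 + (199 - 9/4*196)/(-44)) = 206*(-260 + (199 - 441)*(-1/44)) = 206*(-260 - 242*(-1/44)) = 206*(-260 + 11/2) = 206*(-509/2) = -52427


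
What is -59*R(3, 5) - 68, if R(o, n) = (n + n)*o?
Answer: -1838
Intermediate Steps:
R(o, n) = 2*n*o (R(o, n) = (2*n)*o = 2*n*o)
-59*R(3, 5) - 68 = -118*5*3 - 68 = -59*30 - 68 = -1770 - 68 = -1838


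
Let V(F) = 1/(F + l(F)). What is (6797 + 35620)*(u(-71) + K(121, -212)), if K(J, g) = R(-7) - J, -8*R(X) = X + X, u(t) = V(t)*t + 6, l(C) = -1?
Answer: -38095179/8 ≈ -4.7619e+6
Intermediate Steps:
V(F) = 1/(-1 + F) (V(F) = 1/(F - 1) = 1/(-1 + F))
u(t) = 6 + t/(-1 + t) (u(t) = t/(-1 + t) + 6 = 6 + t/(-1 + t))
R(X) = -X/4 (R(X) = -(X + X)/8 = -X/4)
K(J, g) = 7/4 - J (K(J, g) = -¼*(-7) - J = 7/4 - J)
(6797 + 35620)*(u(-71) + K(121, -212)) = (6797 + 35620)*((-6 + 7*(-71))/(-1 - 71) + (7/4 - 1*121)) = 42417*((-6 - 497)/(-72) + (7/4 - 121)) = 42417*(-1/72*(-503) - 477/4) = 42417*(503/72 - 477/4) = 42417*(-8083/72) = -38095179/8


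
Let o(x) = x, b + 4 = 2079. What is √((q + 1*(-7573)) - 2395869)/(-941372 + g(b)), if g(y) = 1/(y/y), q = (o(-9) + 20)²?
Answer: -I*√2403321/941371 ≈ -0.0016468*I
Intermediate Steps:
b = 2075 (b = -4 + 2079 = 2075)
q = 121 (q = (-9 + 20)² = 11² = 121)
g(y) = 1 (g(y) = 1/1 = 1)
√((q + 1*(-7573)) - 2395869)/(-941372 + g(b)) = √((121 + 1*(-7573)) - 2395869)/(-941372 + 1) = √((121 - 7573) - 2395869)/(-941371) = √(-7452 - 2395869)*(-1/941371) = √(-2403321)*(-1/941371) = (I*√2403321)*(-1/941371) = -I*√2403321/941371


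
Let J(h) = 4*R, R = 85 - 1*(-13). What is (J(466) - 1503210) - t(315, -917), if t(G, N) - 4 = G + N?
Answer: -1502220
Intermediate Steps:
R = 98 (R = 85 + 13 = 98)
J(h) = 392 (J(h) = 4*98 = 392)
t(G, N) = 4 + G + N (t(G, N) = 4 + (G + N) = 4 + G + N)
(J(466) - 1503210) - t(315, -917) = (392 - 1503210) - (4 + 315 - 917) = -1502818 - 1*(-598) = -1502818 + 598 = -1502220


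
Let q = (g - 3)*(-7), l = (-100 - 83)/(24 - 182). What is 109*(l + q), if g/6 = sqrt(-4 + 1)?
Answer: 381609/158 - 4578*I*sqrt(3) ≈ 2415.2 - 7929.3*I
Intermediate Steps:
g = 6*I*sqrt(3) (g = 6*sqrt(-4 + 1) = 6*sqrt(-3) = 6*(I*sqrt(3)) = 6*I*sqrt(3) ≈ 10.392*I)
l = 183/158 (l = -183/(-158) = -183*(-1/158) = 183/158 ≈ 1.1582)
q = 21 - 42*I*sqrt(3) (q = (6*I*sqrt(3) - 3)*(-7) = (-3 + 6*I*sqrt(3))*(-7) = 21 - 42*I*sqrt(3) ≈ 21.0 - 72.746*I)
109*(l + q) = 109*(183/158 + (21 - 42*I*sqrt(3))) = 109*(3501/158 - 42*I*sqrt(3)) = 381609/158 - 4578*I*sqrt(3)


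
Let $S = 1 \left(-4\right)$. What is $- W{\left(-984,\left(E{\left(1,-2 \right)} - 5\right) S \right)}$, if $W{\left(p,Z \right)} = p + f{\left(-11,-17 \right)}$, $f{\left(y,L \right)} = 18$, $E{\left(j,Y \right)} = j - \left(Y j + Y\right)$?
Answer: $966$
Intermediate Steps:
$E{\left(j,Y \right)} = j - Y - Y j$ ($E{\left(j,Y \right)} = j - \left(Y + Y j\right) = j - Y - Y j$)
$S = -4$
$W{\left(p,Z \right)} = 18 + p$ ($W{\left(p,Z \right)} = p + 18 = 18 + p$)
$- W{\left(-984,\left(E{\left(1,-2 \right)} - 5\right) S \right)} = - (18 - 984) = \left(-1\right) \left(-966\right) = 966$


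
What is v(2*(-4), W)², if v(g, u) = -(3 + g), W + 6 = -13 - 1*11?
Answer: 25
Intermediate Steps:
W = -30 (W = -6 + (-13 - 1*11) = -6 + (-13 - 11) = -6 - 24 = -30)
v(g, u) = -3 - g
v(2*(-4), W)² = (-3 - 2*(-4))² = (-3 - 1*(-8))² = (-3 + 8)² = 5² = 25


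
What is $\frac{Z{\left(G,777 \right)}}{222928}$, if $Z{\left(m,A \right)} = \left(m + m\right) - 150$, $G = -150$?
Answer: $- \frac{225}{111464} \approx -0.0020186$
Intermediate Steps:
$Z{\left(m,A \right)} = -150 + 2 m$ ($Z{\left(m,A \right)} = 2 m - 150 = -150 + 2 m$)
$\frac{Z{\left(G,777 \right)}}{222928} = \frac{-150 + 2 \left(-150\right)}{222928} = \left(-150 - 300\right) \frac{1}{222928} = \left(-450\right) \frac{1}{222928} = - \frac{225}{111464}$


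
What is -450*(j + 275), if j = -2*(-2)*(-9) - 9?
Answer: -103500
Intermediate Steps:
j = -45 (j = 4*(-9) - 9 = -36 - 9 = -45)
-450*(j + 275) = -450*(-45 + 275) = -450*230 = -103500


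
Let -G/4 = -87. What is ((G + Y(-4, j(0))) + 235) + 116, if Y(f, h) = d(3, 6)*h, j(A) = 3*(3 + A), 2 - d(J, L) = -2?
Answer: 735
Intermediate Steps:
G = 348 (G = -4*(-87) = 348)
d(J, L) = 4 (d(J, L) = 2 - 1*(-2) = 2 + 2 = 4)
j(A) = 9 + 3*A
Y(f, h) = 4*h
((G + Y(-4, j(0))) + 235) + 116 = ((348 + 4*(9 + 3*0)) + 235) + 116 = ((348 + 4*(9 + 0)) + 235) + 116 = ((348 + 4*9) + 235) + 116 = ((348 + 36) + 235) + 116 = (384 + 235) + 116 = 619 + 116 = 735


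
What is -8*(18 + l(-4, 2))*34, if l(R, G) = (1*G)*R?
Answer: -2720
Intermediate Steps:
l(R, G) = G*R
-8*(18 + l(-4, 2))*34 = -8*(18 + 2*(-4))*34 = -8*(18 - 8)*34 = -8*10*34 = -80*34 = -2720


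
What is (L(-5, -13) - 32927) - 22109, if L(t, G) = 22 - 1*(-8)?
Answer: -55006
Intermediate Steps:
L(t, G) = 30 (L(t, G) = 22 + 8 = 30)
(L(-5, -13) - 32927) - 22109 = (30 - 32927) - 22109 = -32897 - 22109 = -55006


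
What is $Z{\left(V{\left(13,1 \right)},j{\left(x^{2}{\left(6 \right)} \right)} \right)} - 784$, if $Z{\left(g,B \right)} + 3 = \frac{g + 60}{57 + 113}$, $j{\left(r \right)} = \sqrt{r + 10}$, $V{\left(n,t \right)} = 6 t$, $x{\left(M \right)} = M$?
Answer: $- \frac{66862}{85} \approx -786.61$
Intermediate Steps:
$j{\left(r \right)} = \sqrt{10 + r}$
$Z{\left(g,B \right)} = - \frac{45}{17} + \frac{g}{170}$ ($Z{\left(g,B \right)} = -3 + \frac{g + 60}{57 + 113} = -3 + \frac{60 + g}{170} = -3 + \left(60 + g\right) \frac{1}{170} = -3 + \left(\frac{6}{17} + \frac{g}{170}\right) = - \frac{45}{17} + \frac{g}{170}$)
$Z{\left(V{\left(13,1 \right)},j{\left(x^{2}{\left(6 \right)} \right)} \right)} - 784 = \left(- \frac{45}{17} + \frac{6 \cdot 1}{170}\right) - 784 = \left(- \frac{45}{17} + \frac{1}{170} \cdot 6\right) - 784 = \left(- \frac{45}{17} + \frac{3}{85}\right) - 784 = - \frac{222}{85} - 784 = - \frac{66862}{85}$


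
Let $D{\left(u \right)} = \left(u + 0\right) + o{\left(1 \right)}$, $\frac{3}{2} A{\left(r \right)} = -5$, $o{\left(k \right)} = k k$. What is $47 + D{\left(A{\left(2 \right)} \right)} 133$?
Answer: $- \frac{790}{3} \approx -263.33$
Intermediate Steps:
$o{\left(k \right)} = k^{2}$
$A{\left(r \right)} = - \frac{10}{3}$ ($A{\left(r \right)} = \frac{2}{3} \left(-5\right) = - \frac{10}{3}$)
$D{\left(u \right)} = 1 + u$ ($D{\left(u \right)} = \left(u + 0\right) + 1^{2} = u + 1 = 1 + u$)
$47 + D{\left(A{\left(2 \right)} \right)} 133 = 47 + \left(1 - \frac{10}{3}\right) 133 = 47 - \frac{931}{3} = - \frac{790}{3}$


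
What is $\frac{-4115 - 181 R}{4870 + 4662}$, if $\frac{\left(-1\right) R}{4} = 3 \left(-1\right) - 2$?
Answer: $- \frac{7735}{9532} \approx -0.81148$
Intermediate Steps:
$R = 20$ ($R = - 4 \left(3 \left(-1\right) - 2\right) = - 4 \left(-3 - 2\right) = \left(-4\right) \left(-5\right) = 20$)
$\frac{-4115 - 181 R}{4870 + 4662} = \frac{-4115 - 3620}{4870 + 4662} = \frac{-4115 - 3620}{9532} = \left(-7735\right) \frac{1}{9532} = - \frac{7735}{9532}$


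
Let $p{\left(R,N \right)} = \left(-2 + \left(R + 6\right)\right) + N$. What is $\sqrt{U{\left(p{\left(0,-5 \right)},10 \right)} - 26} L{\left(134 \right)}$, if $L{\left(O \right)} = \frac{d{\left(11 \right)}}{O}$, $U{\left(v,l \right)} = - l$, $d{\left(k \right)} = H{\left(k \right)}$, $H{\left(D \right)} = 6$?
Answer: $\frac{18 i}{67} \approx 0.26866 i$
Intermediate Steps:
$p{\left(R,N \right)} = 4 + N + R$ ($p{\left(R,N \right)} = \left(-2 + \left(6 + R\right)\right) + N = \left(4 + R\right) + N = 4 + N + R$)
$d{\left(k \right)} = 6$
$L{\left(O \right)} = \frac{6}{O}$
$\sqrt{U{\left(p{\left(0,-5 \right)},10 \right)} - 26} L{\left(134 \right)} = \sqrt{\left(-1\right) 10 - 26} \cdot \frac{6}{134} = \sqrt{-10 - 26} \cdot 6 \cdot \frac{1}{134} = \sqrt{-36} \cdot \frac{3}{67} = 6 i \frac{3}{67} = \frac{18 i}{67}$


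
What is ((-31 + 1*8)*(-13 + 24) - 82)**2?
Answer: 112225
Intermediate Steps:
((-31 + 1*8)*(-13 + 24) - 82)**2 = ((-31 + 8)*11 - 82)**2 = (-23*11 - 82)**2 = (-253 - 82)**2 = (-335)**2 = 112225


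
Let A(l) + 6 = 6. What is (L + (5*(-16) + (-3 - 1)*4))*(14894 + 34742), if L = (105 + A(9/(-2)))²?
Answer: 542471844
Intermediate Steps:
A(l) = 0 (A(l) = -6 + 6 = 0)
L = 11025 (L = (105 + 0)² = 105² = 11025)
(L + (5*(-16) + (-3 - 1)*4))*(14894 + 34742) = (11025 + (5*(-16) + (-3 - 1)*4))*(14894 + 34742) = (11025 + (-80 - 4*4))*49636 = (11025 + (-80 - 16))*49636 = (11025 - 96)*49636 = 10929*49636 = 542471844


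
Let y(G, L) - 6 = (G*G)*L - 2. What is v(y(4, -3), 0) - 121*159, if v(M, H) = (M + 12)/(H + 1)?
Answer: -19271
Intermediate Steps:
y(G, L) = 4 + L*G**2 (y(G, L) = 6 + ((G*G)*L - 2) = 6 + (G**2*L - 2) = 6 + (L*G**2 - 2) = 6 + (-2 + L*G**2) = 4 + L*G**2)
v(M, H) = (12 + M)/(1 + H)
v(y(4, -3), 0) - 121*159 = (12 + (4 - 3*4**2))/(1 + 0) - 121*159 = (12 + (4 - 3*16))/1 - 19239 = 1*(12 + (4 - 48)) - 19239 = 1*(12 - 44) - 19239 = 1*(-32) - 19239 = -32 - 19239 = -19271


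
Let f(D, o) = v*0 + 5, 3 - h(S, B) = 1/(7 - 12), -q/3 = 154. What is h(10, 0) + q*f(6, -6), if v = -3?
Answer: -11534/5 ≈ -2306.8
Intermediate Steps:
q = -462 (q = -3*154 = -462)
h(S, B) = 16/5 (h(S, B) = 3 - 1/(7 - 12) = 3 - 1/(-5) = 3 - 1*(-⅕) = 3 + ⅕ = 16/5)
f(D, o) = 5 (f(D, o) = -3*0 + 5 = 0 + 5 = 5)
h(10, 0) + q*f(6, -6) = 16/5 - 462*5 = 16/5 - 2310 = -11534/5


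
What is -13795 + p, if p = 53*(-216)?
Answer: -25243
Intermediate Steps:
p = -11448
-13795 + p = -13795 - 11448 = -25243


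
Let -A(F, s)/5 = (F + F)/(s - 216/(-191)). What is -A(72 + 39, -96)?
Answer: -7067/604 ≈ -11.700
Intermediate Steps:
A(F, s) = -10*F/(216/191 + s) (A(F, s) = -5*(F + F)/(s - 216/(-191)) = -5*2*F/(s - 216*(-1/191)) = -5*2*F/(s + 216/191) = -5*2*F/(216/191 + s) = -10*F/(216/191 + s))
-A(72 + 39, -96) = -(-1910)*(72 + 39)/(216 + 191*(-96)) = -(-1910)*111/(216 - 18336) = -(-1910)*111/(-18120) = -(-1910)*111*(-1)/18120 = -1*7067/604 = -7067/604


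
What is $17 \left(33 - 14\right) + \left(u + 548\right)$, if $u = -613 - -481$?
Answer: $739$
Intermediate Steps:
$u = -132$ ($u = -613 + 481 = -132$)
$17 \left(33 - 14\right) + \left(u + 548\right) = 17 \left(33 - 14\right) + \left(-132 + 548\right) = 17 \cdot 19 + 416 = 323 + 416 = 739$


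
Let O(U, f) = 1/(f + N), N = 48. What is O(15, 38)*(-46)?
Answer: -23/43 ≈ -0.53488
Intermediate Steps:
O(U, f) = 1/(48 + f) (O(U, f) = 1/(f + 48) = 1/(48 + f))
O(15, 38)*(-46) = -46/(48 + 38) = -46/86 = (1/86)*(-46) = -23/43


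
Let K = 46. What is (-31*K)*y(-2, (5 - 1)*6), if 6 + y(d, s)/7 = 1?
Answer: 49910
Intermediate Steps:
y(d, s) = -35 (y(d, s) = -42 + 7*1 = -42 + 7 = -35)
(-31*K)*y(-2, (5 - 1)*6) = -31*46*(-35) = -1426*(-35) = 49910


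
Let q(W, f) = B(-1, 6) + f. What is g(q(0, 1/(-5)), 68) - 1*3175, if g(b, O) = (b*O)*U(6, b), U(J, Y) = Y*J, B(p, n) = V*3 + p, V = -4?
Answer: 1697873/25 ≈ 67915.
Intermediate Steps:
B(p, n) = -12 + p (B(p, n) = -4*3 + p = -12 + p)
U(J, Y) = J*Y
q(W, f) = -13 + f (q(W, f) = (-12 - 1) + f = -13 + f)
g(b, O) = 6*O*b² (g(b, O) = (b*O)*(6*b) = (O*b)*(6*b) = 6*O*b²)
g(q(0, 1/(-5)), 68) - 1*3175 = 6*68*(-13 + 1/(-5))² - 1*3175 = 6*68*(-13 - ⅕)² - 3175 = 6*68*(-66/5)² - 3175 = 6*68*(4356/25) - 3175 = 1777248/25 - 3175 = 1697873/25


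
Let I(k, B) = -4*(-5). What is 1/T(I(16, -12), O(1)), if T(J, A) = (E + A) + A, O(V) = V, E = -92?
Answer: -1/90 ≈ -0.011111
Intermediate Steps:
I(k, B) = 20
T(J, A) = -92 + 2*A (T(J, A) = (-92 + A) + A = -92 + 2*A)
1/T(I(16, -12), O(1)) = 1/(-92 + 2*1) = 1/(-92 + 2) = 1/(-90) = -1/90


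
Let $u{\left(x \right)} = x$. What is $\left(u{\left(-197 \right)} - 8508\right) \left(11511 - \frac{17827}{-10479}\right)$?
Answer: $- \frac{1050185093180}{10479} \approx -1.0022 \cdot 10^{8}$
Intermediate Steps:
$\left(u{\left(-197 \right)} - 8508\right) \left(11511 - \frac{17827}{-10479}\right) = \left(-197 - 8508\right) \left(11511 - \frac{17827}{-10479}\right) = - 8705 \left(11511 - - \frac{17827}{10479}\right) = - 8705 \left(11511 + \frac{17827}{10479}\right) = \left(-8705\right) \frac{120641596}{10479} = - \frac{1050185093180}{10479}$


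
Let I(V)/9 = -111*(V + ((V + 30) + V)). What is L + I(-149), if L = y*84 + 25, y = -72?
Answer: 410560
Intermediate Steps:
L = -6023 (L = -72*84 + 25 = -6048 + 25 = -6023)
I(V) = -29970 - 2997*V (I(V) = 9*(-111*(V + ((V + 30) + V))) = 9*(-111*(V + ((30 + V) + V))) = 9*(-111*(V + (30 + 2*V))) = 9*(-111*(30 + 3*V)) = 9*(-3330 - 333*V) = -29970 - 2997*V)
L + I(-149) = -6023 + (-29970 - 2997*(-149)) = -6023 + (-29970 + 446553) = -6023 + 416583 = 410560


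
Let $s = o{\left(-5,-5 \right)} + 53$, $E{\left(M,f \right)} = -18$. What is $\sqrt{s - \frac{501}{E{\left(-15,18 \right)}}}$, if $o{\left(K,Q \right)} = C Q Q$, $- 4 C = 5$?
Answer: $\frac{\sqrt{1785}}{6} \approx 7.0415$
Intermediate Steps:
$C = - \frac{5}{4}$ ($C = \left(- \frac{1}{4}\right) 5 = - \frac{5}{4} \approx -1.25$)
$o{\left(K,Q \right)} = - \frac{5 Q^{2}}{4}$ ($o{\left(K,Q \right)} = - \frac{5 Q}{4} Q = - \frac{5 Q^{2}}{4}$)
$s = \frac{87}{4}$ ($s = - \frac{5 \left(-5\right)^{2}}{4} + 53 = \left(- \frac{5}{4}\right) 25 + 53 = - \frac{125}{4} + 53 = \frac{87}{4} \approx 21.75$)
$\sqrt{s - \frac{501}{E{\left(-15,18 \right)}}} = \sqrt{\frac{87}{4} - \frac{501}{-18}} = \sqrt{\frac{87}{4} - - \frac{167}{6}} = \sqrt{\frac{87}{4} + \frac{167}{6}} = \sqrt{\frac{595}{12}} = \frac{\sqrt{1785}}{6}$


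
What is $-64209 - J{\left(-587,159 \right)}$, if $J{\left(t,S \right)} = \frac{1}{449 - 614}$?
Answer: $- \frac{10594484}{165} \approx -64209.0$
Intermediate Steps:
$J{\left(t,S \right)} = - \frac{1}{165}$ ($J{\left(t,S \right)} = \frac{1}{-165} = - \frac{1}{165}$)
$-64209 - J{\left(-587,159 \right)} = -64209 - - \frac{1}{165} = -64209 + \frac{1}{165} = - \frac{10594484}{165}$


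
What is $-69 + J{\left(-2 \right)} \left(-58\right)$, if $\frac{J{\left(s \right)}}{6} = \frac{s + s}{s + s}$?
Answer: $-417$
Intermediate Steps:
$J{\left(s \right)} = 6$ ($J{\left(s \right)} = 6 \frac{s + s}{s + s} = 6 \frac{2 s}{2 s} = 6 \cdot 2 s \frac{1}{2 s} = 6 \cdot 1 = 6$)
$-69 + J{\left(-2 \right)} \left(-58\right) = -69 + 6 \left(-58\right) = -69 - 348 = -417$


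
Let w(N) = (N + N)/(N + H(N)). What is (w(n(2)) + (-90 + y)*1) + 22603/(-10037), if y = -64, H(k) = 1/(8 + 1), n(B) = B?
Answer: -29436387/190703 ≈ -154.36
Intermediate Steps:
H(k) = ⅑ (H(k) = 1/9 = ⅑)
w(N) = 2*N/(⅑ + N) (w(N) = (N + N)/(N + ⅑) = (2*N)/(⅑ + N) = 2*N/(⅑ + N))
(w(n(2)) + (-90 + y)*1) + 22603/(-10037) = (18*2/(1 + 9*2) + (-90 - 64)*1) + 22603/(-10037) = (18*2/(1 + 18) - 154*1) + 22603*(-1/10037) = (18*2/19 - 154) - 22603/10037 = (18*2*(1/19) - 154) - 22603/10037 = (36/19 - 154) - 22603/10037 = -2890/19 - 22603/10037 = -29436387/190703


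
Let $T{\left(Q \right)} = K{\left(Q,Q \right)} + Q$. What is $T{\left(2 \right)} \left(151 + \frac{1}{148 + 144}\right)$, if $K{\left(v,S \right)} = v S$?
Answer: $\frac{132279}{146} \approx 906.02$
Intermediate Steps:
$K{\left(v,S \right)} = S v$
$T{\left(Q \right)} = Q + Q^{2}$ ($T{\left(Q \right)} = Q Q + Q = Q^{2} + Q = Q + Q^{2}$)
$T{\left(2 \right)} \left(151 + \frac{1}{148 + 144}\right) = 2 \left(1 + 2\right) \left(151 + \frac{1}{148 + 144}\right) = 2 \cdot 3 \left(151 + \frac{1}{292}\right) = 6 \left(151 + \frac{1}{292}\right) = 6 \cdot \frac{44093}{292} = \frac{132279}{146}$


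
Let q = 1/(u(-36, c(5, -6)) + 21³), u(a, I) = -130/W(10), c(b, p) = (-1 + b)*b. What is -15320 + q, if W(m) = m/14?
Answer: -139090279/9079 ≈ -15320.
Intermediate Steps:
c(b, p) = b*(-1 + b)
W(m) = m/14 (W(m) = m*(1/14) = m/14)
u(a, I) = -182 (u(a, I) = -130/((1/14)*10) = -130/5/7 = -130*7/5 = -182)
q = 1/9079 (q = 1/(-182 + 21³) = 1/(-182 + 9261) = 1/9079 ≈ 0.00011014)
-15320 + q = -15320 + 1/9079 = -139090279/9079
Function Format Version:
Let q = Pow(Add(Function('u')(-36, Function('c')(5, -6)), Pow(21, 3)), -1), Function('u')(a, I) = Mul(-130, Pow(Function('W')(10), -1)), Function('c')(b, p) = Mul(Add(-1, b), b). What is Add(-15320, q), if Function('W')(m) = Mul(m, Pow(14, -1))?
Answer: Rational(-139090279, 9079) ≈ -15320.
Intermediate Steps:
Function('c')(b, p) = Mul(b, Add(-1, b))
Function('W')(m) = Mul(Rational(1, 14), m) (Function('W')(m) = Mul(m, Rational(1, 14)) = Mul(Rational(1, 14), m))
Function('u')(a, I) = -182 (Function('u')(a, I) = Mul(-130, Pow(Mul(Rational(1, 14), 10), -1)) = Mul(-130, Pow(Rational(5, 7), -1)) = Mul(-130, Rational(7, 5)) = -182)
q = Rational(1, 9079) (q = Pow(Add(-182, Pow(21, 3)), -1) = Pow(Add(-182, 9261), -1) = Pow(9079, -1) = Rational(1, 9079) ≈ 0.00011014)
Add(-15320, q) = Add(-15320, Rational(1, 9079)) = Rational(-139090279, 9079)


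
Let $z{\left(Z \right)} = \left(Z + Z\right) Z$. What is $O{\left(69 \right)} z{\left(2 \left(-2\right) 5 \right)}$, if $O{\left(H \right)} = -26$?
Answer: $-20800$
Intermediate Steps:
$z{\left(Z \right)} = 2 Z^{2}$ ($z{\left(Z \right)} = 2 Z Z = 2 Z^{2}$)
$O{\left(69 \right)} z{\left(2 \left(-2\right) 5 \right)} = - 26 \cdot 2 \left(2 \left(-2\right) 5\right)^{2} = - 26 \cdot 2 \left(\left(-4\right) 5\right)^{2} = - 26 \cdot 2 \left(-20\right)^{2} = - 26 \cdot 2 \cdot 400 = \left(-26\right) 800 = -20800$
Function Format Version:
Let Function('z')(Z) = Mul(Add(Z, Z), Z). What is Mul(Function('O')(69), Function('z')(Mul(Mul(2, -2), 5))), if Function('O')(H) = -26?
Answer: -20800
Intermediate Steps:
Function('z')(Z) = Mul(2, Pow(Z, 2)) (Function('z')(Z) = Mul(Mul(2, Z), Z) = Mul(2, Pow(Z, 2)))
Mul(Function('O')(69), Function('z')(Mul(Mul(2, -2), 5))) = Mul(-26, Mul(2, Pow(Mul(Mul(2, -2), 5), 2))) = Mul(-26, Mul(2, Pow(Mul(-4, 5), 2))) = Mul(-26, Mul(2, Pow(-20, 2))) = Mul(-26, Mul(2, 400)) = Mul(-26, 800) = -20800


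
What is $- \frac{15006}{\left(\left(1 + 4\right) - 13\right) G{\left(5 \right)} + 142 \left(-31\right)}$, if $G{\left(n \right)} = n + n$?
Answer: $\frac{2501}{747} \approx 3.3481$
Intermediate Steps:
$G{\left(n \right)} = 2 n$
$- \frac{15006}{\left(\left(1 + 4\right) - 13\right) G{\left(5 \right)} + 142 \left(-31\right)} = - \frac{15006}{\left(\left(1 + 4\right) - 13\right) 2 \cdot 5 + 142 \left(-31\right)} = - \frac{15006}{\left(5 - 13\right) 10 - 4402} = - \frac{15006}{\left(-8\right) 10 - 4402} = - \frac{15006}{-80 - 4402} = - \frac{15006}{-4482} = \left(-15006\right) \left(- \frac{1}{4482}\right) = \frac{2501}{747}$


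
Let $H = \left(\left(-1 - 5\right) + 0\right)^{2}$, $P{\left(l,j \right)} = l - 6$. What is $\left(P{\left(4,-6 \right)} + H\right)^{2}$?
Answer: $1156$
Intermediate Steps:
$P{\left(l,j \right)} = -6 + l$ ($P{\left(l,j \right)} = l - 6 = -6 + l$)
$H = 36$ ($H = \left(-6 + 0\right)^{2} = \left(-6\right)^{2} = 36$)
$\left(P{\left(4,-6 \right)} + H\right)^{2} = \left(\left(-6 + 4\right) + 36\right)^{2} = \left(-2 + 36\right)^{2} = 34^{2} = 1156$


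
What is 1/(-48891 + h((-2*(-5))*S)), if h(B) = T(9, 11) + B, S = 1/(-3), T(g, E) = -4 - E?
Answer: -3/146728 ≈ -2.0446e-5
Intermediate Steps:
S = -⅓ ≈ -0.33333
h(B) = -15 + B (h(B) = (-4 - 1*11) + B = (-4 - 11) + B = -15 + B)
1/(-48891 + h((-2*(-5))*S)) = 1/(-48891 + (-15 - 2*(-5)*(-⅓))) = 1/(-48891 + (-15 + 10*(-⅓))) = 1/(-48891 + (-15 - 10/3)) = 1/(-48891 - 55/3) = 1/(-146728/3) = -3/146728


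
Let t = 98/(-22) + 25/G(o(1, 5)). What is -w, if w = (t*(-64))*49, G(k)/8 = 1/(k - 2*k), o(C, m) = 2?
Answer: -369264/11 ≈ -33569.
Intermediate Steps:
G(k) = -8/k (G(k) = 8/(k - 2*k) = 8/((-k)) = 8*(-1/k) = -8/k)
t = -471/44 (t = 98/(-22) + 25/((-8/2)) = 98*(-1/22) + 25/((-8*½)) = -49/11 + 25/(-4) = -49/11 + 25*(-¼) = -49/11 - 25/4 = -471/44 ≈ -10.705)
w = 369264/11 (w = -471/44*(-64)*49 = (7536/11)*49 = 369264/11 ≈ 33569.)
-w = -1*369264/11 = -369264/11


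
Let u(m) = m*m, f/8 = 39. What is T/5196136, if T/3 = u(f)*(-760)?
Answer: -27743040/649517 ≈ -42.713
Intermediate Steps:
f = 312 (f = 8*39 = 312)
u(m) = m**2
T = -221944320 (T = 3*(312**2*(-760)) = 3*(97344*(-760)) = 3*(-73981440) = -221944320)
T/5196136 = -221944320/5196136 = -221944320*1/5196136 = -27743040/649517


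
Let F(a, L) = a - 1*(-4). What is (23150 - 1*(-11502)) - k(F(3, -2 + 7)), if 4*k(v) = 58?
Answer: 69275/2 ≈ 34638.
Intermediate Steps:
F(a, L) = 4 + a (F(a, L) = a + 4 = 4 + a)
k(v) = 29/2 (k(v) = (¼)*58 = 29/2)
(23150 - 1*(-11502)) - k(F(3, -2 + 7)) = (23150 - 1*(-11502)) - 1*29/2 = (23150 + 11502) - 29/2 = 34652 - 29/2 = 69275/2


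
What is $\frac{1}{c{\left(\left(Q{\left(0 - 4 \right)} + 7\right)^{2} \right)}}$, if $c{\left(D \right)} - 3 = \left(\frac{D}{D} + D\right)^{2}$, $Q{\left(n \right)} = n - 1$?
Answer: $\frac{1}{28} \approx 0.035714$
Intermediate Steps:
$Q{\left(n \right)} = -1 + n$ ($Q{\left(n \right)} = n - 1 = -1 + n$)
$c{\left(D \right)} = 3 + \left(1 + D\right)^{2}$ ($c{\left(D \right)} = 3 + \left(\frac{D}{D} + D\right)^{2} = 3 + \left(1 + D\right)^{2}$)
$\frac{1}{c{\left(\left(Q{\left(0 - 4 \right)} + 7\right)^{2} \right)}} = \frac{1}{3 + \left(1 + \left(\left(-1 + \left(0 - 4\right)\right) + 7\right)^{2}\right)^{2}} = \frac{1}{3 + \left(1 + \left(\left(-1 - 4\right) + 7\right)^{2}\right)^{2}} = \frac{1}{3 + \left(1 + \left(-5 + 7\right)^{2}\right)^{2}} = \frac{1}{3 + \left(1 + 2^{2}\right)^{2}} = \frac{1}{3 + \left(1 + 4\right)^{2}} = \frac{1}{3 + 5^{2}} = \frac{1}{3 + 25} = \frac{1}{28}$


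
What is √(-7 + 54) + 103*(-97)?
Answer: -9991 + √47 ≈ -9984.1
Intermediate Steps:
√(-7 + 54) + 103*(-97) = √47 - 9991 = -9991 + √47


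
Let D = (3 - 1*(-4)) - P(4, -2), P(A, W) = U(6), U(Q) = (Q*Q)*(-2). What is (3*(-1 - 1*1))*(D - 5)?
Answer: -444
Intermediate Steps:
U(Q) = -2*Q² (U(Q) = Q²*(-2) = -2*Q²)
P(A, W) = -72 (P(A, W) = -2*6² = -2*36 = -72)
D = 79 (D = (3 - 1*(-4)) - 1*(-72) = (3 + 4) + 72 = 7 + 72 = 79)
(3*(-1 - 1*1))*(D - 5) = (3*(-1 - 1*1))*(79 - 5) = (3*(-1 - 1))*74 = (3*(-2))*74 = -6*74 = -444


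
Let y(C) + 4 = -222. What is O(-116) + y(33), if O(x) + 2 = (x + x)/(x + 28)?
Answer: -2479/11 ≈ -225.36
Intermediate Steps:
O(x) = -2 + 2*x/(28 + x) (O(x) = -2 + (x + x)/(x + 28) = -2 + (2*x)/(28 + x) = -2 + 2*x/(28 + x))
y(C) = -226 (y(C) = -4 - 222 = -226)
O(-116) + y(33) = -56/(28 - 116) - 226 = -56/(-88) - 226 = -56*(-1/88) - 226 = 7/11 - 226 = -2479/11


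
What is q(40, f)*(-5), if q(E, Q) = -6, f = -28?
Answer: 30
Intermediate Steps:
q(40, f)*(-5) = -6*(-5) = 30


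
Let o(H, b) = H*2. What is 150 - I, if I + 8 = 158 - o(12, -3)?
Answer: 24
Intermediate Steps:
o(H, b) = 2*H
I = 126 (I = -8 + (158 - 2*12) = -8 + (158 - 1*24) = -8 + (158 - 24) = -8 + 134 = 126)
150 - I = 150 - 1*126 = 150 - 126 = 24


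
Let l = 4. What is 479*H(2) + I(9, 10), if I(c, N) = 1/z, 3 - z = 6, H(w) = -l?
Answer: -5749/3 ≈ -1916.3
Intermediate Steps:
H(w) = -4 (H(w) = -1*4 = -4)
z = -3 (z = 3 - 1*6 = 3 - 6 = -3)
I(c, N) = -1/3 (I(c, N) = 1/(-3) = -1/3)
479*H(2) + I(9, 10) = 479*(-4) - 1/3 = -1916 - 1/3 = -5749/3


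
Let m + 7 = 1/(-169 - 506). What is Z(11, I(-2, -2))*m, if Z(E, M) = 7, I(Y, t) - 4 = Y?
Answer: -33082/675 ≈ -49.010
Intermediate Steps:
I(Y, t) = 4 + Y
m = -4726/675 (m = -7 + 1/(-169 - 506) = -7 + 1/(-675) = -7 - 1/675 = -4726/675 ≈ -7.0015)
Z(11, I(-2, -2))*m = 7*(-4726/675) = -33082/675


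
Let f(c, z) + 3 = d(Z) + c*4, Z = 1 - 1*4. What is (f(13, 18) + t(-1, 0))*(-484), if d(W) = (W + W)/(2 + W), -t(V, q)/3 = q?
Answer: -26620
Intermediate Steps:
t(V, q) = -3*q
Z = -3 (Z = 1 - 4 = -3)
d(W) = 2*W/(2 + W) (d(W) = (2*W)/(2 + W) = 2*W/(2 + W))
f(c, z) = 3 + 4*c (f(c, z) = -3 + (2*(-3)/(2 - 3) + c*4) = -3 + (2*(-3)/(-1) + 4*c) = -3 + (2*(-3)*(-1) + 4*c) = -3 + (6 + 4*c) = 3 + 4*c)
(f(13, 18) + t(-1, 0))*(-484) = ((3 + 4*13) - 3*0)*(-484) = ((3 + 52) + 0)*(-484) = (55 + 0)*(-484) = 55*(-484) = -26620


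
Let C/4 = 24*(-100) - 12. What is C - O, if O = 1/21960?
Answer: -211870081/21960 ≈ -9648.0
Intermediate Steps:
O = 1/21960 ≈ 4.5537e-5
C = -9648 (C = 4*(24*(-100) - 12) = 4*(-2400 - 12) = 4*(-2412) = -9648)
C - O = -9648 - 1*1/21960 = -9648 - 1/21960 = -211870081/21960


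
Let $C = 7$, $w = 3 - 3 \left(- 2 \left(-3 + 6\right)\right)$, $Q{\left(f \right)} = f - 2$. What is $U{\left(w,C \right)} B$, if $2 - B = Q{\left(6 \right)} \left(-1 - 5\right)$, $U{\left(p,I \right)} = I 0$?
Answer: $0$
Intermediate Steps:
$Q{\left(f \right)} = -2 + f$
$w = 21$ ($w = 3 - 3 \left(\left(-2\right) 3\right) = 3 - -18 = 3 + 18 = 21$)
$U{\left(p,I \right)} = 0$
$B = 26$ ($B = 2 - \left(-2 + 6\right) \left(-1 - 5\right) = 2 - 4 \left(-6\right) = 2 - -24 = 2 + 24 = 26$)
$U{\left(w,C \right)} B = 0 \cdot 26 = 0$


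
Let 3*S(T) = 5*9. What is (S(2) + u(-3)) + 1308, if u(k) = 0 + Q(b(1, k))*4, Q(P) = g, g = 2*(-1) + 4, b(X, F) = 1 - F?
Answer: 1331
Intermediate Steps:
S(T) = 15 (S(T) = (5*9)/3 = (1/3)*45 = 15)
g = 2 (g = -2 + 4 = 2)
Q(P) = 2
u(k) = 8 (u(k) = 0 + 2*4 = 0 + 8 = 8)
(S(2) + u(-3)) + 1308 = (15 + 8) + 1308 = 23 + 1308 = 1331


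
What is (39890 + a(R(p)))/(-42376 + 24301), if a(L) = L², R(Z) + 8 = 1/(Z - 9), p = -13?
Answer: -19338089/8748300 ≈ -2.2105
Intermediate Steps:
R(Z) = -8 + 1/(-9 + Z) (R(Z) = -8 + 1/(Z - 9) = -8 + 1/(-9 + Z))
(39890 + a(R(p)))/(-42376 + 24301) = (39890 + ((73 - 8*(-13))/(-9 - 13))²)/(-42376 + 24301) = (39890 + ((73 + 104)/(-22))²)/(-18075) = (39890 + (-1/22*177)²)*(-1/18075) = (39890 + (-177/22)²)*(-1/18075) = (39890 + 31329/484)*(-1/18075) = (19338089/484)*(-1/18075) = -19338089/8748300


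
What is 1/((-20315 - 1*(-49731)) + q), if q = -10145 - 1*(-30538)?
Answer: 1/49809 ≈ 2.0077e-5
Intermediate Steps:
q = 20393 (q = -10145 + 30538 = 20393)
1/((-20315 - 1*(-49731)) + q) = 1/((-20315 - 1*(-49731)) + 20393) = 1/((-20315 + 49731) + 20393) = 1/(29416 + 20393) = 1/49809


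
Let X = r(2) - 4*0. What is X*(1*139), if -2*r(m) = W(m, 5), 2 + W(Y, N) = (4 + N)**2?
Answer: -10981/2 ≈ -5490.5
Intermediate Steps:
W(Y, N) = -2 + (4 + N)**2
r(m) = -79/2 (r(m) = -(-2 + (4 + 5)**2)/2 = -(-2 + 9**2)/2 = -(-2 + 81)/2 = -1/2*79 = -79/2)
X = -79/2 (X = -79/2 - 4*0 = -79/2 + 0 = -79/2 ≈ -39.500)
X*(1*139) = -79*139/2 = -79/2*139 = -10981/2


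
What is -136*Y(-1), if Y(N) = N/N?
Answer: -136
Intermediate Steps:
Y(N) = 1
-136*Y(-1) = -136*1 = -136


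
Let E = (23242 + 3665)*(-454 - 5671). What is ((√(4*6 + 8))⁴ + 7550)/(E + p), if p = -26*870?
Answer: -2858/54942665 ≈ -5.2018e-5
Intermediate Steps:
E = -164805375 (E = 26907*(-6125) = -164805375)
p = -22620
((√(4*6 + 8))⁴ + 7550)/(E + p) = ((√(4*6 + 8))⁴ + 7550)/(-164805375 - 22620) = ((√(24 + 8))⁴ + 7550)/(-164827995) = ((√32)⁴ + 7550)*(-1/164827995) = ((4*√2)⁴ + 7550)*(-1/164827995) = (1024 + 7550)*(-1/164827995) = 8574*(-1/164827995) = -2858/54942665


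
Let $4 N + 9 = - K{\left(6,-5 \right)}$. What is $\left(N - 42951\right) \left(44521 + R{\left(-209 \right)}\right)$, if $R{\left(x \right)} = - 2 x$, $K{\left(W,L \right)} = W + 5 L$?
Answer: $- \frac{3860125283}{2} \approx -1.9301 \cdot 10^{9}$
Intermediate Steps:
$N = \frac{5}{2}$ ($N = - \frac{9}{4} + \frac{\left(-1\right) \left(6 + 5 \left(-5\right)\right)}{4} = - \frac{9}{4} + \frac{\left(-1\right) \left(6 - 25\right)}{4} = - \frac{9}{4} + \frac{\left(-1\right) \left(-19\right)}{4} = - \frac{9}{4} + \frac{1}{4} \cdot 19 = - \frac{9}{4} + \frac{19}{4} = \frac{5}{2} \approx 2.5$)
$\left(N - 42951\right) \left(44521 + R{\left(-209 \right)}\right) = \left(\frac{5}{2} - 42951\right) \left(44521 - -418\right) = - \frac{85897 \left(44521 + 418\right)}{2} = \left(- \frac{85897}{2}\right) 44939 = - \frac{3860125283}{2}$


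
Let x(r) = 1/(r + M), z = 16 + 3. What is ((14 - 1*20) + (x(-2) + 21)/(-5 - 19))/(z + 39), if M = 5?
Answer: -31/261 ≈ -0.11877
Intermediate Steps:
z = 19
x(r) = 1/(5 + r) (x(r) = 1/(r + 5) = 1/(5 + r))
((14 - 1*20) + (x(-2) + 21)/(-5 - 19))/(z + 39) = ((14 - 1*20) + (1/(5 - 2) + 21)/(-5 - 19))/(19 + 39) = ((14 - 20) + (1/3 + 21)/(-24))/58 = (-6 + (⅓ + 21)*(-1/24))/58 = (-6 + (64/3)*(-1/24))/58 = (-6 - 8/9)/58 = (1/58)*(-62/9) = -31/261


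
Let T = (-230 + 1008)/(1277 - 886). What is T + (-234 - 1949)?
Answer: -852775/391 ≈ -2181.0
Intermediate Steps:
T = 778/391 ≈ 1.9898
T + (-234 - 1949) = 778/391 + (-234 - 1949) = 778/391 - 2183 = -852775/391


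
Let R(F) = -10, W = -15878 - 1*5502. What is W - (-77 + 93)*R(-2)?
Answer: -21220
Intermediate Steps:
W = -21380 (W = -15878 - 5502 = -21380)
W - (-77 + 93)*R(-2) = -21380 - (-77 + 93)*(-10) = -21380 - 16*(-10) = -21380 - 1*(-160) = -21380 + 160 = -21220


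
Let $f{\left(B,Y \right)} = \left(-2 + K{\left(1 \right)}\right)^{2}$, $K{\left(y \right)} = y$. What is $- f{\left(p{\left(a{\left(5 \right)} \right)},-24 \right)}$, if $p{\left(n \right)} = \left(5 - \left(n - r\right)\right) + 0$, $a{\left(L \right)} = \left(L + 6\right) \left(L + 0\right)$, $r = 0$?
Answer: $-1$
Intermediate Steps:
$a{\left(L \right)} = L \left(6 + L\right)$ ($a{\left(L \right)} = \left(6 + L\right) L = L \left(6 + L\right)$)
$p{\left(n \right)} = 5 - n$ ($p{\left(n \right)} = \left(5 + \left(0 - n\right)\right) + 0 = \left(5 - n\right) + 0 = 5 - n$)
$f{\left(B,Y \right)} = 1$ ($f{\left(B,Y \right)} = \left(-2 + 1\right)^{2} = \left(-1\right)^{2} = 1$)
$- f{\left(p{\left(a{\left(5 \right)} \right)},-24 \right)} = \left(-1\right) 1 = -1$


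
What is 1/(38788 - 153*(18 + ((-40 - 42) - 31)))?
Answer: 1/53323 ≈ 1.8754e-5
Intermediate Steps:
1/(38788 - 153*(18 + ((-40 - 42) - 31))) = 1/(38788 - 153*(18 + (-82 - 31))) = 1/(38788 - 153*(18 - 113)) = 1/(38788 - 153*(-95)) = 1/(38788 + 14535) = 1/53323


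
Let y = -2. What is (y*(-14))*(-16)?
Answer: -448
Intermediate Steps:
(y*(-14))*(-16) = -2*(-14)*(-16) = 28*(-16) = -448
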